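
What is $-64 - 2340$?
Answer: $-2404$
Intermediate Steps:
$-64 - 2340 = -2404$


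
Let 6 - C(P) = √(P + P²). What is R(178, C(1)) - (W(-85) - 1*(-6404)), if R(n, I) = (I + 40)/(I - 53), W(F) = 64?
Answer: -14277040/2207 + 93*√2/2207 ≈ -6468.9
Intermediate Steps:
C(P) = 6 - √(P + P²)
R(n, I) = (40 + I)/(-53 + I)
R(178, C(1)) - (W(-85) - 1*(-6404)) = (40 + (6 - √(1*(1 + 1))))/(-53 + (6 - √(1*(1 + 1)))) - (64 - 1*(-6404)) = (40 + (6 - √(1*2)))/(-53 + (6 - √(1*2))) - (64 + 6404) = (40 + (6 - √2))/(-53 + (6 - √2)) - 1*6468 = (46 - √2)/(-47 - √2) - 6468 = -6468 + (46 - √2)/(-47 - √2)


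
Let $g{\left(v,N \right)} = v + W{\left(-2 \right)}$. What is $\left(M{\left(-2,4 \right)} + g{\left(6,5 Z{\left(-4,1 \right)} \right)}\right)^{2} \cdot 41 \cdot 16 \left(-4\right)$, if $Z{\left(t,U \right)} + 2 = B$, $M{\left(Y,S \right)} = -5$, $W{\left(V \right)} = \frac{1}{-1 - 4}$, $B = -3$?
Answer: $- \frac{41984}{25} \approx -1679.4$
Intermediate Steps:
$W{\left(V \right)} = - \frac{1}{5}$ ($W{\left(V \right)} = \frac{1}{-5} = - \frac{1}{5}$)
$Z{\left(t,U \right)} = -5$ ($Z{\left(t,U \right)} = -2 - 3 = -5$)
$g{\left(v,N \right)} = - \frac{1}{5} + v$ ($g{\left(v,N \right)} = v - \frac{1}{5} = - \frac{1}{5} + v$)
$\left(M{\left(-2,4 \right)} + g{\left(6,5 Z{\left(-4,1 \right)} \right)}\right)^{2} \cdot 41 \cdot 16 \left(-4\right) = \left(-5 + \left(- \frac{1}{5} + 6\right)\right)^{2} \cdot 41 \cdot 16 \left(-4\right) = \left(-5 + \frac{29}{5}\right)^{2} \cdot 41 \left(-64\right) = \left(\frac{4}{5}\right)^{2} \cdot 41 \left(-64\right) = \frac{16}{25} \cdot 41 \left(-64\right) = \frac{656}{25} \left(-64\right) = - \frac{41984}{25}$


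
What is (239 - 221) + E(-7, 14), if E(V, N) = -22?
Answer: -4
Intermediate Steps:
(239 - 221) + E(-7, 14) = (239 - 221) - 22 = 18 - 22 = -4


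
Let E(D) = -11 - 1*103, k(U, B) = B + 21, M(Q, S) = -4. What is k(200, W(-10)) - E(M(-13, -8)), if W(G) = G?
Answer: 125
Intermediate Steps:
k(U, B) = 21 + B
E(D) = -114 (E(D) = -11 - 103 = -114)
k(200, W(-10)) - E(M(-13, -8)) = (21 - 10) - 1*(-114) = 11 + 114 = 125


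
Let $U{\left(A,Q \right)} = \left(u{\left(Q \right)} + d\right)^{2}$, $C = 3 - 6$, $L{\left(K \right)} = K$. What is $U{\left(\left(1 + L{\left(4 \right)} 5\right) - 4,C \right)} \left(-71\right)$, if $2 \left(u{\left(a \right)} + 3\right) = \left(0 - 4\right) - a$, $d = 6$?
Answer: $- \frac{1775}{4} \approx -443.75$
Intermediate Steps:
$u{\left(a \right)} = -5 - \frac{a}{2}$ ($u{\left(a \right)} = -3 + \frac{\left(0 - 4\right) - a}{2} = -3 + \frac{-4 - a}{2} = -3 - \left(2 + \frac{a}{2}\right) = -5 - \frac{a}{2}$)
$C = -3$ ($C = 3 - 6 = -3$)
$U{\left(A,Q \right)} = \left(1 - \frac{Q}{2}\right)^{2}$ ($U{\left(A,Q \right)} = \left(\left(-5 - \frac{Q}{2}\right) + 6\right)^{2} = \left(1 - \frac{Q}{2}\right)^{2}$)
$U{\left(\left(1 + L{\left(4 \right)} 5\right) - 4,C \right)} \left(-71\right) = \frac{\left(-2 - 3\right)^{2}}{4} \left(-71\right) = \frac{\left(-5\right)^{2}}{4} \left(-71\right) = \frac{1}{4} \cdot 25 \left(-71\right) = \frac{25}{4} \left(-71\right) = - \frac{1775}{4}$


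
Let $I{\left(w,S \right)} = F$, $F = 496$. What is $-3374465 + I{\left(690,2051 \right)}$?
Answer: $-3373969$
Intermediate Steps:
$I{\left(w,S \right)} = 496$
$-3374465 + I{\left(690,2051 \right)} = -3374465 + 496 = -3373969$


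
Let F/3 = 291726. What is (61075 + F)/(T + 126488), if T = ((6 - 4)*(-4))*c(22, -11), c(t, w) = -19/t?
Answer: 10298783/1391444 ≈ 7.4015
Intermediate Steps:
F = 875178 (F = 3*291726 = 875178)
T = 76/11 (T = ((6 - 4)*(-4))*(-19/22) = (2*(-4))*(-19*1/22) = -8*(-19/22) = 76/11 ≈ 6.9091)
(61075 + F)/(T + 126488) = (61075 + 875178)/(76/11 + 126488) = 936253/(1391444/11) = 936253*(11/1391444) = 10298783/1391444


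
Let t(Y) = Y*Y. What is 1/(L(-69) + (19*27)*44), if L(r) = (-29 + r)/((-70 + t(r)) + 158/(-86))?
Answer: 100817/2275639217 ≈ 4.4303e-5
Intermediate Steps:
t(Y) = Y²
L(r) = (-29 + r)/(-3089/43 + r²) (L(r) = (-29 + r)/((-70 + r²) + 158/(-86)) = (-29 + r)/((-70 + r²) + 158*(-1/86)) = (-29 + r)/((-70 + r²) - 79/43) = (-29 + r)/(-3089/43 + r²))
1/(L(-69) + (19*27)*44) = 1/(43*(-29 - 69)/(-3089 + 43*(-69)²) + (19*27)*44) = 1/(43*(-98)/(-3089 + 43*4761) + 513*44) = 1/(43*(-98)/(-3089 + 204723) + 22572) = 1/(43*(-98)/201634 + 22572) = 1/(43*(1/201634)*(-98) + 22572) = 1/(-2107/100817 + 22572) = 1/(2275639217/100817) = 100817/2275639217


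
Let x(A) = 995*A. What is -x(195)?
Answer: -194025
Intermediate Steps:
-x(195) = -995*195 = -1*194025 = -194025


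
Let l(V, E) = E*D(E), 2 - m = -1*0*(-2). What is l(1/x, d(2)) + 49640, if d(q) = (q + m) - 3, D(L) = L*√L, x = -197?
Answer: 49641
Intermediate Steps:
m = 2 (m = 2 - (-1*0)*(-2) = 2 - 0*(-2) = 2 - 1*0 = 2 + 0 = 2)
D(L) = L^(3/2)
d(q) = -1 + q (d(q) = (q + 2) - 3 = (2 + q) - 3 = -1 + q)
l(V, E) = E^(5/2) (l(V, E) = E*E^(3/2) = E^(5/2))
l(1/x, d(2)) + 49640 = (-1 + 2)^(5/2) + 49640 = 1^(5/2) + 49640 = 1 + 49640 = 49641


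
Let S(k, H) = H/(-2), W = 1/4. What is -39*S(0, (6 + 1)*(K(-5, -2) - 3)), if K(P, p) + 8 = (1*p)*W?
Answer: -6279/4 ≈ -1569.8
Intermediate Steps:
W = ¼ (W = 1*(¼) = ¼ ≈ 0.25000)
K(P, p) = -8 + p/4 (K(P, p) = -8 + (1*p)*(¼) = -8 + p*(¼) = -8 + p/4)
S(k, H) = -H/2 (S(k, H) = H*(-½) = -H/2)
-39*S(0, (6 + 1)*(K(-5, -2) - 3)) = -(-39)*(6 + 1)*((-8 + (¼)*(-2)) - 3)/2 = -(-39)*7*((-8 - ½) - 3)/2 = -(-39)*7*(-17/2 - 3)/2 = -(-39)*7*(-23/2)/2 = -(-39)*(-161)/(2*2) = -39*161/4 = -6279/4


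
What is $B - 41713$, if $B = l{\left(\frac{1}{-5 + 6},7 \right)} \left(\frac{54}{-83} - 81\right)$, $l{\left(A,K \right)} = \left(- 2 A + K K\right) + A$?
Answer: $- \frac{3787475}{83} \approx -45632.0$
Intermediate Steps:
$l{\left(A,K \right)} = K^{2} - A$ ($l{\left(A,K \right)} = \left(- 2 A + K^{2}\right) + A = \left(K^{2} - 2 A\right) + A = K^{2} - A$)
$B = - \frac{325296}{83}$ ($B = \left(7^{2} - \frac{1}{-5 + 6}\right) \left(\frac{54}{-83} - 81\right) = \left(49 - 1^{-1}\right) \left(54 \left(- \frac{1}{83}\right) - 81\right) = \left(49 - 1\right) \left(- \frac{54}{83} - 81\right) = \left(49 - 1\right) \left(- \frac{6777}{83}\right) = 48 \left(- \frac{6777}{83}\right) = - \frac{325296}{83} \approx -3919.2$)
$B - 41713 = - \frac{325296}{83} - 41713 = - \frac{3787475}{83}$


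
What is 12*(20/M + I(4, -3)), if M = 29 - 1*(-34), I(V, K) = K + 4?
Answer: 332/21 ≈ 15.810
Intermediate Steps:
I(V, K) = 4 + K
M = 63 (M = 29 + 34 = 63)
12*(20/M + I(4, -3)) = 12*(20/63 + (4 - 3)) = 12*(20*(1/63) + 1) = 12*(20/63 + 1) = 12*(83/63) = 332/21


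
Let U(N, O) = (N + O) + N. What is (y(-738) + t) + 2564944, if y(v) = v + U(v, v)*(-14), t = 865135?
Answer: 3460337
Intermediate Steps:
U(N, O) = O + 2*N
y(v) = -41*v (y(v) = v + (v + 2*v)*(-14) = v + (3*v)*(-14) = v - 42*v = -41*v)
(y(-738) + t) + 2564944 = (-41*(-738) + 865135) + 2564944 = (30258 + 865135) + 2564944 = 895393 + 2564944 = 3460337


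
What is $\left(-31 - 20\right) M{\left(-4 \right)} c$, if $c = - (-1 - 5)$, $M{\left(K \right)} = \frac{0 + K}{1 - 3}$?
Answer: $-612$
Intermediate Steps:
$M{\left(K \right)} = - \frac{K}{2}$ ($M{\left(K \right)} = \frac{K}{-2} = K \left(- \frac{1}{2}\right) = - \frac{K}{2}$)
$c = 6$ ($c = \left(-1\right) \left(-6\right) = 6$)
$\left(-31 - 20\right) M{\left(-4 \right)} c = \left(-31 - 20\right) \left(\left(- \frac{1}{2}\right) \left(-4\right)\right) 6 = \left(-31 - 20\right) 2 \cdot 6 = \left(-51\right) 2 \cdot 6 = \left(-102\right) 6 = -612$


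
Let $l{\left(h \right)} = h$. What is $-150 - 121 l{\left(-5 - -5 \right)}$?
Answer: $-150$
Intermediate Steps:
$-150 - 121 l{\left(-5 - -5 \right)} = -150 - 121 \left(-5 - -5\right) = -150 - 121 \left(-5 + 5\right) = -150 - 0 = -150 + 0 = -150$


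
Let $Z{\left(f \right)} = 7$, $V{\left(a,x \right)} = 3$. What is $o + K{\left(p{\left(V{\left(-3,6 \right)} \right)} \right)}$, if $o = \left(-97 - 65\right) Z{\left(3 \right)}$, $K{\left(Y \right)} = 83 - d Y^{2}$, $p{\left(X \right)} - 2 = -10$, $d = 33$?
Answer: $-3163$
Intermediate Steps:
$p{\left(X \right)} = -8$ ($p{\left(X \right)} = 2 - 10 = -8$)
$K{\left(Y \right)} = 83 - 33 Y^{2}$
$o = -1134$ ($o = \left(-97 - 65\right) 7 = \left(-162\right) 7 = -1134$)
$o + K{\left(p{\left(V{\left(-3,6 \right)} \right)} \right)} = -1134 + \left(83 - 33 \left(-8\right)^{2}\right) = -1134 + \left(83 - 2112\right) = -1134 - 2029 = -3163$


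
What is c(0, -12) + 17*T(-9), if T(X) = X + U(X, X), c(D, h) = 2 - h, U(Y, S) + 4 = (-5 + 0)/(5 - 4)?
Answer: -292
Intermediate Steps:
U(Y, S) = -9 (U(Y, S) = -4 + (-5 + 0)/(5 - 4) = -4 - 5/1 = -4 - 5*1 = -4 - 5 = -9)
T(X) = -9 + X (T(X) = X - 9 = -9 + X)
c(0, -12) + 17*T(-9) = (2 - 1*(-12)) + 17*(-9 - 9) = (2 + 12) + 17*(-18) = 14 - 306 = -292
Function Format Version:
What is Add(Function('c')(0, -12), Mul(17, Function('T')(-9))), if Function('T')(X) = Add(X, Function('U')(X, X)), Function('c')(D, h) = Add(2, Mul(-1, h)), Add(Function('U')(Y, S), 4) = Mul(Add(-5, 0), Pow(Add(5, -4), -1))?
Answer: -292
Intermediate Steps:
Function('U')(Y, S) = -9 (Function('U')(Y, S) = Add(-4, Mul(Add(-5, 0), Pow(Add(5, -4), -1))) = Add(-4, Mul(-5, Pow(1, -1))) = Add(-4, Mul(-5, 1)) = Add(-4, -5) = -9)
Function('T')(X) = Add(-9, X) (Function('T')(X) = Add(X, -9) = Add(-9, X))
Add(Function('c')(0, -12), Mul(17, Function('T')(-9))) = Add(Add(2, Mul(-1, -12)), Mul(17, Add(-9, -9))) = Add(Add(2, 12), Mul(17, -18)) = Add(14, -306) = -292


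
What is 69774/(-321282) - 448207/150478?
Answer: -25750048891/8057645466 ≈ -3.1957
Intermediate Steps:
69774/(-321282) - 448207/150478 = 69774*(-1/321282) - 448207*1/150478 = -11629/53547 - 448207/150478 = -25750048891/8057645466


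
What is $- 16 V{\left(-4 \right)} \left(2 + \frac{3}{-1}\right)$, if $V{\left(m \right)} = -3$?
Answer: $-48$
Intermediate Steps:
$- 16 V{\left(-4 \right)} \left(2 + \frac{3}{-1}\right) = - 16 \left(- 3 \left(2 + \frac{3}{-1}\right)\right) = - 16 \left(- 3 \left(2 + 3 \left(-1\right)\right)\right) = - 16 \left(- 3 \left(2 - 3\right)\right) = - 16 \left(\left(-3\right) \left(-1\right)\right) = \left(-16\right) 3 = -48$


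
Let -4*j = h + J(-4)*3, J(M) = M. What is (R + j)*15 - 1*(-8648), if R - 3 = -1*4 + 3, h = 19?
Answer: 34607/4 ≈ 8651.8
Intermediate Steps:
R = 2 (R = 3 + (-1*4 + 3) = 3 + (-4 + 3) = 3 - 1 = 2)
j = -7/4 (j = -(19 - 4*3)/4 = -(19 - 12)/4 = -¼*7 = -7/4 ≈ -1.7500)
(R + j)*15 - 1*(-8648) = (2 - 7/4)*15 - 1*(-8648) = (¼)*15 + 8648 = 15/4 + 8648 = 34607/4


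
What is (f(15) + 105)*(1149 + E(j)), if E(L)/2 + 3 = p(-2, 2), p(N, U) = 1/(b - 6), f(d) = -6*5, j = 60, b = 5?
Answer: 85575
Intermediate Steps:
f(d) = -30
p(N, U) = -1 (p(N, U) = 1/(5 - 6) = 1/(-1) = -1)
E(L) = -8 (E(L) = -6 + 2*(-1) = -6 - 2 = -8)
(f(15) + 105)*(1149 + E(j)) = (-30 + 105)*(1149 - 8) = 75*1141 = 85575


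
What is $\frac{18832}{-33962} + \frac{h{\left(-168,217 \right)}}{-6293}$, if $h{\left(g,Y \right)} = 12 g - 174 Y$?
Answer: $\frac{88021058}{15265919} \approx 5.7659$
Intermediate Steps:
$h{\left(g,Y \right)} = - 174 Y + 12 g$
$\frac{18832}{-33962} + \frac{h{\left(-168,217 \right)}}{-6293} = \frac{18832}{-33962} + \frac{\left(-174\right) 217 + 12 \left(-168\right)}{-6293} = 18832 \left(- \frac{1}{33962}\right) + \left(-37758 - 2016\right) \left(- \frac{1}{6293}\right) = - \frac{9416}{16981} - - \frac{5682}{899} = - \frac{9416}{16981} + \frac{5682}{899} = \frac{88021058}{15265919}$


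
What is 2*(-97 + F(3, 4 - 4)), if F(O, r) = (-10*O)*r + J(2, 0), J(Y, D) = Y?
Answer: -190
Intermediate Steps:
F(O, r) = 2 - 10*O*r (F(O, r) = (-10*O)*r + 2 = -10*O*r + 2 = 2 - 10*O*r)
2*(-97 + F(3, 4 - 4)) = 2*(-97 + (2 - 10*3*(4 - 4))) = 2*(-97 + (2 - 10*3*0)) = 2*(-97 + (2 + 0)) = 2*(-97 + 2) = 2*(-95) = -190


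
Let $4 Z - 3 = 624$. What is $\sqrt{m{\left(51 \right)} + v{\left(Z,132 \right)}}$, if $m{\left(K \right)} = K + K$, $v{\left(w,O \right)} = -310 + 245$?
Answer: $\sqrt{37} \approx 6.0828$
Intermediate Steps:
$Z = \frac{627}{4}$ ($Z = \frac{3}{4} + \frac{1}{4} \cdot 624 = \frac{3}{4} + 156 = \frac{627}{4} \approx 156.75$)
$v{\left(w,O \right)} = -65$
$m{\left(K \right)} = 2 K$
$\sqrt{m{\left(51 \right)} + v{\left(Z,132 \right)}} = \sqrt{2 \cdot 51 - 65} = \sqrt{102 - 65} = \sqrt{37}$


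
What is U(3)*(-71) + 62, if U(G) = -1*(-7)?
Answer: -435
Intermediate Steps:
U(G) = 7
U(3)*(-71) + 62 = 7*(-71) + 62 = -497 + 62 = -435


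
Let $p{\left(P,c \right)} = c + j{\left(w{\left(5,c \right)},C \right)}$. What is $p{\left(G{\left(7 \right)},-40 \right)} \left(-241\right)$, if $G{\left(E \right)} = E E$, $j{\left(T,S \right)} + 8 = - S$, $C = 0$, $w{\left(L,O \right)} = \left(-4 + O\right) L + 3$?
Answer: $11568$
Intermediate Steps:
$w{\left(L,O \right)} = 3 + L \left(-4 + O\right)$ ($w{\left(L,O \right)} = L \left(-4 + O\right) + 3 = 3 + L \left(-4 + O\right)$)
$j{\left(T,S \right)} = -8 - S$
$G{\left(E \right)} = E^{2}$
$p{\left(P,c \right)} = -8 + c$ ($p{\left(P,c \right)} = c - 8 = -8 + c$)
$p{\left(G{\left(7 \right)},-40 \right)} \left(-241\right) = \left(-8 - 40\right) \left(-241\right) = \left(-48\right) \left(-241\right) = 11568$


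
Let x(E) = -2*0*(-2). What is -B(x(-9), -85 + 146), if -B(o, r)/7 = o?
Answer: 0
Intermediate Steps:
x(E) = 0 (x(E) = 0*(-2) = 0)
B(o, r) = -7*o
-B(x(-9), -85 + 146) = -(-7)*0 = -1*0 = 0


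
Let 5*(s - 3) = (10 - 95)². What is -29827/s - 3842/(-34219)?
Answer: -1015086897/49549112 ≈ -20.486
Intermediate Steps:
s = 1448 (s = 3 + (10 - 95)²/5 = 3 + (⅕)*(-85)² = 3 + (⅕)*7225 = 3 + 1445 = 1448)
-29827/s - 3842/(-34219) = -29827/1448 - 3842/(-34219) = -29827*1/1448 - 3842*(-1/34219) = -29827/1448 + 3842/34219 = -1015086897/49549112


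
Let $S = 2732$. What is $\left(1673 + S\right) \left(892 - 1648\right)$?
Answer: $-3330180$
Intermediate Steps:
$\left(1673 + S\right) \left(892 - 1648\right) = \left(1673 + 2732\right) \left(892 - 1648\right) = 4405 \left(-756\right) = -3330180$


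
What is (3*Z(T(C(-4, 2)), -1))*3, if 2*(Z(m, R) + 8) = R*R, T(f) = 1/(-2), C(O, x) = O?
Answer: -135/2 ≈ -67.500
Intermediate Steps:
T(f) = -1/2
Z(m, R) = -8 + R**2/2 (Z(m, R) = -8 + (R*R)/2 = -8 + R**2/2)
(3*Z(T(C(-4, 2)), -1))*3 = (3*(-8 + (1/2)*(-1)**2))*3 = (3*(-8 + (1/2)*1))*3 = (3*(-8 + 1/2))*3 = (3*(-15/2))*3 = -45/2*3 = -135/2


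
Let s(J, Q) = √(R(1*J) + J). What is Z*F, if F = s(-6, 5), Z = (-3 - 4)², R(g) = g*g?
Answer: 49*√30 ≈ 268.38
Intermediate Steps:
R(g) = g²
Z = 49 (Z = (-7)² = 49)
s(J, Q) = √(J + J²) (s(J, Q) = √((1*J)² + J) = √(J² + J) = √(J + J²))
F = √30 (F = √(-6*(1 - 6)) = √(-6*(-5)) = √30 ≈ 5.4772)
Z*F = 49*√30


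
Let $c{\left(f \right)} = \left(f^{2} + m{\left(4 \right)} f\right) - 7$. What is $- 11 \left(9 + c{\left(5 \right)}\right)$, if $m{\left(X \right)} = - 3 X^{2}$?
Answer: $2343$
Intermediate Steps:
$c{\left(f \right)} = -7 + f^{2} - 48 f$ ($c{\left(f \right)} = \left(f^{2} + - 3 \cdot 4^{2} f\right) - 7 = \left(f^{2} + \left(-3\right) 16 f\right) - 7 = \left(f^{2} - 48 f\right) - 7 = -7 + f^{2} - 48 f$)
$- 11 \left(9 + c{\left(5 \right)}\right) = - 11 \left(9 - \left(247 - 25\right)\right) = - 11 \left(9 - 222\right) = \left(-11\right) \left(-213\right) = 2343$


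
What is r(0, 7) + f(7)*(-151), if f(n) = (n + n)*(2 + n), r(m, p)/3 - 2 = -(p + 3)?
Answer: -19050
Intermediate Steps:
r(m, p) = -3 - 3*p (r(m, p) = 6 + 3*(-(p + 3)) = 6 + 3*(-(3 + p)) = 6 + 3*(-3 - p) = 6 + (-9 - 3*p) = -3 - 3*p)
f(n) = 2*n*(2 + n) (f(n) = (2*n)*(2 + n) = 2*n*(2 + n))
r(0, 7) + f(7)*(-151) = (-3 - 3*7) + (2*7*(2 + 7))*(-151) = (-3 - 21) + (2*7*9)*(-151) = -24 + 126*(-151) = -24 - 19026 = -19050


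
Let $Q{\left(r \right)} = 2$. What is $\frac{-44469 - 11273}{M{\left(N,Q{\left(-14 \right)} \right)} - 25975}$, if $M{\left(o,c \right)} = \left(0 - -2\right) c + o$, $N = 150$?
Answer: $\frac{55742}{25821} \approx 2.1588$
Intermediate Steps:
$M{\left(o,c \right)} = o + 2 c$ ($M{\left(o,c \right)} = \left(0 + 2\right) c + o = 2 c + o = o + 2 c$)
$\frac{-44469 - 11273}{M{\left(N,Q{\left(-14 \right)} \right)} - 25975} = \frac{-44469 - 11273}{\left(150 + 2 \cdot 2\right) - 25975} = - \frac{55742}{\left(150 + 4\right) - 25975} = - \frac{55742}{154 - 25975} = - \frac{55742}{-25821} = \left(-55742\right) \left(- \frac{1}{25821}\right) = \frac{55742}{25821}$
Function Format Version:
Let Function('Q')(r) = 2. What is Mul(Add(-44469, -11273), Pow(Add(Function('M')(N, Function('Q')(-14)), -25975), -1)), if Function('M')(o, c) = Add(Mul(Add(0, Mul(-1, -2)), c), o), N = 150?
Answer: Rational(55742, 25821) ≈ 2.1588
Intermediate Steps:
Function('M')(o, c) = Add(o, Mul(2, c)) (Function('M')(o, c) = Add(Mul(Add(0, 2), c), o) = Add(Mul(2, c), o) = Add(o, Mul(2, c)))
Mul(Add(-44469, -11273), Pow(Add(Function('M')(N, Function('Q')(-14)), -25975), -1)) = Mul(Add(-44469, -11273), Pow(Add(Add(150, Mul(2, 2)), -25975), -1)) = Mul(-55742, Pow(Add(Add(150, 4), -25975), -1)) = Mul(-55742, Pow(Add(154, -25975), -1)) = Mul(-55742, Pow(-25821, -1)) = Mul(-55742, Rational(-1, 25821)) = Rational(55742, 25821)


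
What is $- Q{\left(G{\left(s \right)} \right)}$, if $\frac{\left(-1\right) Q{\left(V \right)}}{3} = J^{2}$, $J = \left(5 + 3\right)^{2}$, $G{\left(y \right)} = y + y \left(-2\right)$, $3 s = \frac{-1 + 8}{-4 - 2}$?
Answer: $12288$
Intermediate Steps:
$s = - \frac{7}{18}$ ($s = \frac{\left(-1 + 8\right) \frac{1}{-4 - 2}}{3} = \frac{7 \frac{1}{-6}}{3} = \frac{7 \left(- \frac{1}{6}\right)}{3} = \frac{1}{3} \left(- \frac{7}{6}\right) = - \frac{7}{18} \approx -0.38889$)
$G{\left(y \right)} = - y$ ($G{\left(y \right)} = y - 2 y = - y$)
$J = 64$ ($J = 8^{2} = 64$)
$Q{\left(V \right)} = -12288$ ($Q{\left(V \right)} = - 3 \cdot 64^{2} = \left(-3\right) 4096 = -12288$)
$- Q{\left(G{\left(s \right)} \right)} = \left(-1\right) \left(-12288\right) = 12288$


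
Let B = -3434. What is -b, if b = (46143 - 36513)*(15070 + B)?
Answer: -112054680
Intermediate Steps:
b = 112054680 (b = (46143 - 36513)*(15070 - 3434) = 9630*11636 = 112054680)
-b = -1*112054680 = -112054680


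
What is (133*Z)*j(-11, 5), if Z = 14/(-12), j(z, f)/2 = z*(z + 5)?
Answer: -20482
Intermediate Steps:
j(z, f) = 2*z*(5 + z) (j(z, f) = 2*(z*(z + 5)) = 2*(z*(5 + z)) = 2*z*(5 + z))
Z = -7/6 (Z = 14*(-1/12) = -7/6 ≈ -1.1667)
(133*Z)*j(-11, 5) = (133*(-7/6))*(2*(-11)*(5 - 11)) = -931*(-11)*(-6)/3 = -931/6*132 = -20482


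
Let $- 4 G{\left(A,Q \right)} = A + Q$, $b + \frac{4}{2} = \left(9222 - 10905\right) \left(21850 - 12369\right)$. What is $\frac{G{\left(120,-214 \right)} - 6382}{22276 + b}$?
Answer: $\frac{12717}{31868498} \approx 0.00039905$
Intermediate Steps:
$b = -15956525$ ($b = -2 + \left(9222 - 10905\right) \left(21850 - 12369\right) = -2 - 1683 \left(21850 - 12369\right) = -2 - 15956523 = -15956525$)
$G{\left(A,Q \right)} = - \frac{A}{4} - \frac{Q}{4}$ ($G{\left(A,Q \right)} = - \frac{A + Q}{4} = - \frac{A}{4} - \frac{Q}{4}$)
$\frac{G{\left(120,-214 \right)} - 6382}{22276 + b} = \frac{\left(\left(- \frac{1}{4}\right) 120 - - \frac{107}{2}\right) - 6382}{22276 - 15956525} = \frac{\left(-30 + \frac{107}{2}\right) - 6382}{-15934249} = \left(\frac{47}{2} - 6382\right) \left(- \frac{1}{15934249}\right) = \left(- \frac{12717}{2}\right) \left(- \frac{1}{15934249}\right) = \frac{12717}{31868498}$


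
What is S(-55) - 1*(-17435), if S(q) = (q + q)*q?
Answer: 23485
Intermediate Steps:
S(q) = 2*q² (S(q) = (2*q)*q = 2*q²)
S(-55) - 1*(-17435) = 2*(-55)² - 1*(-17435) = 2*3025 + 17435 = 6050 + 17435 = 23485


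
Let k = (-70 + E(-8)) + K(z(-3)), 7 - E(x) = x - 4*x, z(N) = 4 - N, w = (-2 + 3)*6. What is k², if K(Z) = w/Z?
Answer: 363609/49 ≈ 7420.6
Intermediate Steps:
w = 6 (w = 1*6 = 6)
E(x) = 7 + 3*x (E(x) = 7 - (x - 4*x) = 7 - (-3)*x = 7 + 3*x)
K(Z) = 6/Z
k = -603/7 (k = (-70 + (7 + 3*(-8))) + 6/(4 - 1*(-3)) = (-70 + (7 - 24)) + 6/(4 + 3) = (-70 - 17) + 6/7 = -87 + 6*(⅐) = -87 + 6/7 = -603/7 ≈ -86.143)
k² = (-603/7)² = 363609/49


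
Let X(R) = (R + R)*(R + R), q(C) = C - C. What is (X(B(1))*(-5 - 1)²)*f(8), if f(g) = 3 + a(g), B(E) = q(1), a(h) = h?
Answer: 0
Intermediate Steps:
q(C) = 0
B(E) = 0
X(R) = 4*R² (X(R) = (2*R)*(2*R) = 4*R²)
f(g) = 3 + g
(X(B(1))*(-5 - 1)²)*f(8) = ((4*0²)*(-5 - 1)²)*(3 + 8) = ((4*0)*(-6)²)*11 = (0*36)*11 = 0*11 = 0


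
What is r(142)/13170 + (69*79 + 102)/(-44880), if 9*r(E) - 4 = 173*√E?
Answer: -21933919/177320880 + 173*√142/118530 ≈ -0.10630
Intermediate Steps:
r(E) = 4/9 + 173*√E/9 (r(E) = 4/9 + (173*√E)/9 = 4/9 + 173*√E/9)
r(142)/13170 + (69*79 + 102)/(-44880) = (4/9 + 173*√142/9)/13170 + (69*79 + 102)/(-44880) = (4/9 + 173*√142/9)*(1/13170) + (5451 + 102)*(-1/44880) = (2/59265 + 173*√142/118530) + 5553*(-1/44880) = (2/59265 + 173*√142/118530) - 1851/14960 = -21933919/177320880 + 173*√142/118530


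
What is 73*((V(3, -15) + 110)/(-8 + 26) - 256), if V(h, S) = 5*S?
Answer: -333829/18 ≈ -18546.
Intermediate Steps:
73*((V(3, -15) + 110)/(-8 + 26) - 256) = 73*((5*(-15) + 110)/(-8 + 26) - 256) = 73*((-75 + 110)/18 - 256) = 73*(35*(1/18) - 256) = 73*(35/18 - 256) = 73*(-4573/18) = -333829/18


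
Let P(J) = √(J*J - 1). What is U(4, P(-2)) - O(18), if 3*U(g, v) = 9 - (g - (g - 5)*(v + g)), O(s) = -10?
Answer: 31/3 - √3/3 ≈ 9.7560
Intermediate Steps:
P(J) = √(-1 + J²) (P(J) = √(J² - 1) = √(-1 + J²))
U(g, v) = 3 - g/3 + (-5 + g)*(g + v)/3 (U(g, v) = (9 - (g - (g - 5)*(v + g)))/3 = (9 - (g - (-5 + g)*(g + v)))/3 = (9 + (-g + (-5 + g)*(g + v)))/3 = (9 - g + (-5 + g)*(g + v))/3 = 3 - g/3 + (-5 + g)*(g + v)/3)
U(4, P(-2)) - O(18) = (3 - 2*4 - 5*√(-1 + (-2)²)/3 + (⅓)*4² + (⅓)*4*√(-1 + (-2)²)) - 1*(-10) = (3 - 8 - 5*√(-1 + 4)/3 + (⅓)*16 + (⅓)*4*√(-1 + 4)) + 10 = (3 - 8 - 5*√3/3 + 16/3 + (⅓)*4*√3) + 10 = (3 - 8 - 5*√3/3 + 16/3 + 4*√3/3) + 10 = (⅓ - √3/3) + 10 = 31/3 - √3/3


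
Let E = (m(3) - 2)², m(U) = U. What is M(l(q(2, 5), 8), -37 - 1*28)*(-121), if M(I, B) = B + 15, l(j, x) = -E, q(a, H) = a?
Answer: 6050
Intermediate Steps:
E = 1 (E = (3 - 2)² = 1² = 1)
l(j, x) = -1 (l(j, x) = -1*1 = -1)
M(I, B) = 15 + B
M(l(q(2, 5), 8), -37 - 1*28)*(-121) = (15 + (-37 - 1*28))*(-121) = (15 + (-37 - 28))*(-121) = (15 - 65)*(-121) = -50*(-121) = 6050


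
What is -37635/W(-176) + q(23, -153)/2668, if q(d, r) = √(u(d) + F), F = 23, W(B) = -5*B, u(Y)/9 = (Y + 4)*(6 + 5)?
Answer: -7527/176 + √674/1334 ≈ -42.748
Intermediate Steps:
u(Y) = 396 + 99*Y (u(Y) = 9*((Y + 4)*(6 + 5)) = 9*((4 + Y)*11) = 9*(44 + 11*Y) = 396 + 99*Y)
q(d, r) = √(419 + 99*d) (q(d, r) = √((396 + 99*d) + 23) = √(419 + 99*d))
-37635/W(-176) + q(23, -153)/2668 = -37635/((-5*(-176))) + √(419 + 99*23)/2668 = -37635/880 + √(419 + 2277)*(1/2668) = -37635*1/880 + √2696*(1/2668) = -7527/176 + (2*√674)*(1/2668) = -7527/176 + √674/1334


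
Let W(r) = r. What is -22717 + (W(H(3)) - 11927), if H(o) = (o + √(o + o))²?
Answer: -34629 + 6*√6 ≈ -34614.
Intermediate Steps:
H(o) = (o + √2*√o)² (H(o) = (o + √(2*o))² = (o + √2*√o)²)
-22717 + (W(H(3)) - 11927) = -22717 + ((3 + √2*√3)² - 11927) = -22717 + ((3 + √6)² - 11927) = -22717 + (-11927 + (3 + √6)²) = -34644 + (3 + √6)²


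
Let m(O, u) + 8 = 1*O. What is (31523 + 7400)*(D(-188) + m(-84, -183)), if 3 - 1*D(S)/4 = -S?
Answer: -32383936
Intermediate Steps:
m(O, u) = -8 + O (m(O, u) = -8 + 1*O = -8 + O)
D(S) = 12 + 4*S (D(S) = 12 - (-4)*S = 12 + 4*S)
(31523 + 7400)*(D(-188) + m(-84, -183)) = (31523 + 7400)*((12 + 4*(-188)) + (-8 - 84)) = 38923*((12 - 752) - 92) = 38923*(-740 - 92) = 38923*(-832) = -32383936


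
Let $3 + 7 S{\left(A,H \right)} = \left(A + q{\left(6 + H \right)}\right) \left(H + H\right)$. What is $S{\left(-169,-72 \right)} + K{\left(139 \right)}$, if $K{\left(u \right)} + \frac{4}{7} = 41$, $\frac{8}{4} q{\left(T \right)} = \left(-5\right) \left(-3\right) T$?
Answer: $\frac{95896}{7} \approx 13699.0$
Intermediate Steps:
$q{\left(T \right)} = \frac{15 T}{2}$ ($q{\left(T \right)} = \frac{\left(-5\right) \left(-3\right) T}{2} = \frac{15 T}{2}$)
$K{\left(u \right)} = \frac{283}{7}$ ($K{\left(u \right)} = - \frac{4}{7} + 41 = \frac{283}{7}$)
$S{\left(A,H \right)} = - \frac{3}{7} + \frac{2 H \left(45 + A + \frac{15 H}{2}\right)}{7}$ ($S{\left(A,H \right)} = - \frac{3}{7} + \frac{\left(A + \frac{15 \left(6 + H\right)}{2}\right) \left(H + H\right)}{7} = - \frac{3}{7} + \frac{\left(A + \left(45 + \frac{15 H}{2}\right)\right) 2 H}{7} = - \frac{3}{7} + \frac{\left(45 + A + \frac{15 H}{2}\right) 2 H}{7} = - \frac{3}{7} + \frac{2 H \left(45 + A + \frac{15 H}{2}\right)}{7}$)
$S{\left(-169,-72 \right)} + K{\left(139 \right)} = \left(- \frac{3}{7} + \frac{2}{7} \left(-169\right) \left(-72\right) + \frac{15}{7} \left(-72\right) \left(6 - 72\right)\right) + \frac{283}{7} = \left(- \frac{3}{7} + \frac{24336}{7} + \frac{15}{7} \left(-72\right) \left(-66\right)\right) + \frac{283}{7} = \left(- \frac{3}{7} + \frac{24336}{7} + \frac{71280}{7}\right) + \frac{283}{7} = 13659 + \frac{283}{7} = \frac{95896}{7}$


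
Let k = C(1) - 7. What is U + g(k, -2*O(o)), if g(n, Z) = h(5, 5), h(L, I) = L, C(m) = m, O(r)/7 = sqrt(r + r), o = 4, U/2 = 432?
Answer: 869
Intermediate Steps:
U = 864 (U = 2*432 = 864)
O(r) = 7*sqrt(2)*sqrt(r) (O(r) = 7*sqrt(r + r) = 7*sqrt(2*r) = 7*(sqrt(2)*sqrt(r)) = 7*sqrt(2)*sqrt(r))
k = -6 (k = 1 - 7 = -6)
g(n, Z) = 5
U + g(k, -2*O(o)) = 864 + 5 = 869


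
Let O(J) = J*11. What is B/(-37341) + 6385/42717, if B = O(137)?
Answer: 58015922/531698499 ≈ 0.10911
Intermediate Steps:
O(J) = 11*J
B = 1507 (B = 11*137 = 1507)
B/(-37341) + 6385/42717 = 1507/(-37341) + 6385/42717 = 1507*(-1/37341) + 6385*(1/42717) = -1507/37341 + 6385/42717 = 58015922/531698499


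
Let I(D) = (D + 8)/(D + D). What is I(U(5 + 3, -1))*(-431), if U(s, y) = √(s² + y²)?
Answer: -431/2 - 1724*√65/65 ≈ -429.34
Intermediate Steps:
I(D) = (8 + D)/(2*D) (I(D) = (8 + D)/((2*D)) = (8 + D)*(1/(2*D)) = (8 + D)/(2*D))
I(U(5 + 3, -1))*(-431) = ((8 + √((5 + 3)² + (-1)²))/(2*(√((5 + 3)² + (-1)²))))*(-431) = ((8 + √(8² + 1))/(2*(√(8² + 1))))*(-431) = ((8 + √(64 + 1))/(2*(√(64 + 1))))*(-431) = ((8 + √65)/(2*(√65)))*(-431) = ((√65/65)*(8 + √65)/2)*(-431) = (√65*(8 + √65)/130)*(-431) = -431*√65*(8 + √65)/130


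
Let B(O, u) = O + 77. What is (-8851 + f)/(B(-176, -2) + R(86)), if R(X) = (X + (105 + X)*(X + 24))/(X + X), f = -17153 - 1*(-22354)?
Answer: -156950/1017 ≈ -154.33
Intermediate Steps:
B(O, u) = 77 + O
f = 5201 (f = -17153 + 22354 = 5201)
R(X) = (X + (24 + X)*(105 + X))/(2*X) (R(X) = (X + (105 + X)*(24 + X))/((2*X)) = (X + (24 + X)*(105 + X))*(1/(2*X)) = (X + (24 + X)*(105 + X))/(2*X))
(-8851 + f)/(B(-176, -2) + R(86)) = (-8851 + 5201)/((77 - 176) + (65 + (½)*86 + 1260/86)) = -3650/(-99 + (65 + 43 + 1260*(1/86))) = -3650/(-99 + (65 + 43 + 630/43)) = -3650/(-99 + 5274/43) = -3650/1017/43 = -3650*43/1017 = -156950/1017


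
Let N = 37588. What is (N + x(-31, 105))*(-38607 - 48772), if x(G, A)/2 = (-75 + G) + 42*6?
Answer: -3309916520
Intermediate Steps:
x(G, A) = 354 + 2*G (x(G, A) = 2*((-75 + G) + 42*6) = 2*((-75 + G) + 252) = 2*(177 + G) = 354 + 2*G)
(N + x(-31, 105))*(-38607 - 48772) = (37588 + (354 + 2*(-31)))*(-38607 - 48772) = (37588 + (354 - 62))*(-87379) = (37588 + 292)*(-87379) = 37880*(-87379) = -3309916520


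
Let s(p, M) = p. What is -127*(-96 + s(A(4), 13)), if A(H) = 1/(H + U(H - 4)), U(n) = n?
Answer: 48641/4 ≈ 12160.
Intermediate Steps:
A(H) = 1/(-4 + 2*H) (A(H) = 1/(H + (H - 4)) = 1/(H + (-4 + H)) = 1/(-4 + 2*H))
-127*(-96 + s(A(4), 13)) = -127*(-96 + 1/(2*(-2 + 4))) = -127*(-96 + (1/2)/2) = -127*(-96 + (1/2)*(1/2)) = -127*(-96 + 1/4) = -127*(-383/4) = 48641/4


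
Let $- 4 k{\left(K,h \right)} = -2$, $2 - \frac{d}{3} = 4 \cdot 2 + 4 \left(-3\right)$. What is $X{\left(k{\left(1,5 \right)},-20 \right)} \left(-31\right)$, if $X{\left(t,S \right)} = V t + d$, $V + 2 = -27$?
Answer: $- \frac{217}{2} \approx -108.5$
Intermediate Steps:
$V = -29$ ($V = -2 - 27 = -29$)
$d = 18$ ($d = 6 - 3 \left(4 \cdot 2 + 4 \left(-3\right)\right) = 6 - 3 \left(8 - 12\right) = 6 - -12 = 6 + 12 = 18$)
$k{\left(K,h \right)} = \frac{1}{2}$ ($k{\left(K,h \right)} = \left(- \frac{1}{4}\right) \left(-2\right) = \frac{1}{2}$)
$X{\left(t,S \right)} = 18 - 29 t$ ($X{\left(t,S \right)} = - 29 t + 18 = 18 - 29 t$)
$X{\left(k{\left(1,5 \right)},-20 \right)} \left(-31\right) = \left(18 - \frac{29}{2}\right) \left(-31\right) = \frac{7}{2} \left(-31\right) = - \frac{217}{2}$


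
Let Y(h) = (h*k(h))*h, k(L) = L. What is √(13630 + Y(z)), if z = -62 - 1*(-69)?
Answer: √13973 ≈ 118.21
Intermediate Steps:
z = 7 (z = -62 + 69 = 7)
Y(h) = h³ (Y(h) = (h*h)*h = h²*h = h³)
√(13630 + Y(z)) = √(13630 + 7³) = √(13630 + 343) = √13973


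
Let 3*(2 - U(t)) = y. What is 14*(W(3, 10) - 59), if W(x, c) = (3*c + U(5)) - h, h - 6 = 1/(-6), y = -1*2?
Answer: -1351/3 ≈ -450.33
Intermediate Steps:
y = -2
U(t) = 8/3 (U(t) = 2 - ⅓*(-2) = 2 + ⅔ = 8/3)
h = 35/6 (h = 6 + 1/(-6) = 6 - ⅙ = 35/6 ≈ 5.8333)
W(x, c) = -19/6 + 3*c (W(x, c) = (3*c + 8/3) - 1*35/6 = (8/3 + 3*c) - 35/6 = -19/6 + 3*c)
14*(W(3, 10) - 59) = 14*((-19/6 + 3*10) - 59) = 14*((-19/6 + 30) - 59) = 14*(161/6 - 59) = 14*(-193/6) = -1351/3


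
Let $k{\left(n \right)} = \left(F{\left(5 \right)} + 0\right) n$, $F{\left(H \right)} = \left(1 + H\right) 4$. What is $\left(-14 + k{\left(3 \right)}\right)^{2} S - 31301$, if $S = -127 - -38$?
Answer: $-330697$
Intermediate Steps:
$F{\left(H \right)} = 4 + 4 H$
$S = -89$ ($S = -127 + 38 = -89$)
$k{\left(n \right)} = 24 n$ ($k{\left(n \right)} = \left(\left(4 + 4 \cdot 5\right) + 0\right) n = \left(\left(4 + 20\right) + 0\right) n = \left(24 + 0\right) n = 24 n$)
$\left(-14 + k{\left(3 \right)}\right)^{2} S - 31301 = \left(-14 + 24 \cdot 3\right)^{2} \left(-89\right) - 31301 = \left(-14 + 72\right)^{2} \left(-89\right) - 31301 = 58^{2} \left(-89\right) - 31301 = 3364 \left(-89\right) - 31301 = -299396 - 31301 = -330697$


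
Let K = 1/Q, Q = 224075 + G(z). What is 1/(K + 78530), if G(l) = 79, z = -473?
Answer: 224154/17602813621 ≈ 1.2734e-5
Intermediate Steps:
Q = 224154 (Q = 224075 + 79 = 224154)
K = 1/224154 ≈ 4.4612e-6
1/(K + 78530) = 1/(1/224154 + 78530) = 1/(17602813621/224154) = 224154/17602813621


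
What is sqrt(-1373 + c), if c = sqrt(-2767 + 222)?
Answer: sqrt(-1373 + I*sqrt(2545)) ≈ 0.6806 + 37.06*I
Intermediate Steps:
c = I*sqrt(2545) (c = sqrt(-2545) = I*sqrt(2545) ≈ 50.448*I)
sqrt(-1373 + c) = sqrt(-1373 + I*sqrt(2545))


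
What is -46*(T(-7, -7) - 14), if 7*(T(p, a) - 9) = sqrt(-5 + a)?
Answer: 230 - 92*I*sqrt(3)/7 ≈ 230.0 - 22.764*I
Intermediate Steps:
T(p, a) = 9 + sqrt(-5 + a)/7
-46*(T(-7, -7) - 14) = -46*((9 + sqrt(-5 - 7)/7) - 14) = -46*((9 + sqrt(-12)/7) - 14) = -46*((9 + (2*I*sqrt(3))/7) - 14) = -46*((9 + 2*I*sqrt(3)/7) - 14) = -46*(-5 + 2*I*sqrt(3)/7) = 230 - 92*I*sqrt(3)/7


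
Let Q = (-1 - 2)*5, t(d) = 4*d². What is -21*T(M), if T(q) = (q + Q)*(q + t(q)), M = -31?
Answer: 3683358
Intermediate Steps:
Q = -15 (Q = -3*5 = -15)
T(q) = (-15 + q)*(q + 4*q²) (T(q) = (q - 15)*(q + 4*q²) = (-15 + q)*(q + 4*q²))
-21*T(M) = -21*(-31*(-15 - 59*(-31) + 4*(-31)²)) = -21*(-31*(-15 + 1829 + 4*961)) = -21*(-31*(-15 + 1829 + 3844)) = -21*(-31*5658) = -21*(-175398) = -1*(-3683358) = 3683358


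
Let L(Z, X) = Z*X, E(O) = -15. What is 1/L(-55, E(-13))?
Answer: 1/825 ≈ 0.0012121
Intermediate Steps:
L(Z, X) = X*Z
1/L(-55, E(-13)) = 1/(-15*(-55)) = 1/825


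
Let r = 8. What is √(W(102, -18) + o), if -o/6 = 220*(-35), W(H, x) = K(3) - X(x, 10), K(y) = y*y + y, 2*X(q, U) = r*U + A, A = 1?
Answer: √184686/2 ≈ 214.88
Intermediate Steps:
X(q, U) = ½ + 4*U (X(q, U) = (8*U + 1)/2 = (1 + 8*U)/2 = ½ + 4*U)
K(y) = y + y² (K(y) = y² + y = y + y²)
W(H, x) = -57/2 (W(H, x) = 3*(1 + 3) - (½ + 4*10) = 3*4 - (½ + 40) = 12 - 1*81/2 = 12 - 81/2 = -57/2)
o = 46200 (o = -1320*(-35) = -6*(-7700) = 46200)
√(W(102, -18) + o) = √(-57/2 + 46200) = √(92343/2) = √184686/2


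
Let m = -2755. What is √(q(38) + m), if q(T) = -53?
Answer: 6*I*√78 ≈ 52.991*I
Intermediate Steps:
√(q(38) + m) = √(-53 - 2755) = √(-2808) = 6*I*√78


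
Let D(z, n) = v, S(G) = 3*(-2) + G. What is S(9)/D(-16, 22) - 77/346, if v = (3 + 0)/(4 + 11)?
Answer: 5113/346 ≈ 14.777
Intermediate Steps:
S(G) = -6 + G
v = ⅕ (v = 3/15 = 3*(1/15) = ⅕ ≈ 0.20000)
D(z, n) = ⅕
S(9)/D(-16, 22) - 77/346 = (-6 + 9)/(⅕) - 77/346 = 3*5 - 77*1/346 = 15 - 77/346 = 5113/346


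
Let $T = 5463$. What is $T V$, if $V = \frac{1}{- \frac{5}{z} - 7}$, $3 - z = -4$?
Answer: $- \frac{4249}{6} \approx -708.17$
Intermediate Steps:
$z = 7$ ($z = 3 - -4 = 3 + 4 = 7$)
$V = - \frac{7}{54}$ ($V = \frac{1}{- \frac{5}{7} - 7} = \frac{1}{- \frac{54}{7}} = - \frac{7}{54} \approx -0.12963$)
$T V = 5463 \left(- \frac{7}{54}\right) = - \frac{4249}{6}$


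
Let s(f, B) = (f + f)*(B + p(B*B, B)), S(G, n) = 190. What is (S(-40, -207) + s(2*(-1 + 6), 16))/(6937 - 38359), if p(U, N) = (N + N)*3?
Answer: -405/5237 ≈ -0.077334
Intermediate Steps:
p(U, N) = 6*N (p(U, N) = (2*N)*3 = 6*N)
s(f, B) = 14*B*f (s(f, B) = (f + f)*(B + 6*B) = (2*f)*(7*B) = 14*B*f)
(S(-40, -207) + s(2*(-1 + 6), 16))/(6937 - 38359) = (190 + 14*16*(2*(-1 + 6)))/(6937 - 38359) = (190 + 14*16*(2*5))/(-31422) = (190 + 14*16*10)*(-1/31422) = (190 + 2240)*(-1/31422) = 2430*(-1/31422) = -405/5237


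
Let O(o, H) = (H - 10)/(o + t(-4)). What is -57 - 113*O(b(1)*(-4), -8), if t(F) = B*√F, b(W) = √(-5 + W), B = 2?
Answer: -57 + 1017*I/2 ≈ -57.0 + 508.5*I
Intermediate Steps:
t(F) = 2*√F
O(o, H) = (-10 + H)/(o + 4*I) (O(o, H) = (H - 10)/(o + 2*√(-4)) = (-10 + H)/(o + 2*(2*I)) = (-10 + H)/(o + 4*I))
-57 - 113*O(b(1)*(-4), -8) = -57 - 113*(-10 - 8)/(√(-5 + 1)*(-4) + 4*I) = -57 - 113*(-18)/(√(-4)*(-4) + 4*I) = -57 - 113*(-18)/((2*I)*(-4) + 4*I) = -57 - 113*(-18)/(-8*I + 4*I) = -57 - 113*(-18)/((-4*I)) = -57 - 113*I/4*(-18) = -57 - (-1017)*I/2 = -57 + 1017*I/2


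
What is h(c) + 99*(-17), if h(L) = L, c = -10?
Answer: -1693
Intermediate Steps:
h(c) + 99*(-17) = -10 + 99*(-17) = -10 - 1683 = -1693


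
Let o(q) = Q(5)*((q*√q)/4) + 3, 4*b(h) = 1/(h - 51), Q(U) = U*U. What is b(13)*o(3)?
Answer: -3/152 - 75*√3/608 ≈ -0.23339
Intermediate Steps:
Q(U) = U²
b(h) = 1/(4*(-51 + h)) (b(h) = 1/(4*(h - 51)) = 1/(4*(-51 + h)))
o(q) = 3 + 25*q^(3/2)/4 (o(q) = 5²*((q*√q)/4) + 3 = 25*(q^(3/2)*(¼)) + 3 = 25*(q^(3/2)/4) + 3 = 25*q^(3/2)/4 + 3 = 3 + 25*q^(3/2)/4)
b(13)*o(3) = (1/(4*(-51 + 13)))*(3 + 25*3^(3/2)/4) = ((¼)/(-38))*(3 + 25*(3*√3)/4) = ((¼)*(-1/38))*(3 + 75*√3/4) = -(3 + 75*√3/4)/152 = -3/152 - 75*√3/608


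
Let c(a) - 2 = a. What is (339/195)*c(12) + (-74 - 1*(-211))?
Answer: 10487/65 ≈ 161.34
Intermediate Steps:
c(a) = 2 + a
(339/195)*c(12) + (-74 - 1*(-211)) = (339/195)*(2 + 12) + (-74 - 1*(-211)) = (339*(1/195))*14 + (-74 + 211) = (113/65)*14 + 137 = 1582/65 + 137 = 10487/65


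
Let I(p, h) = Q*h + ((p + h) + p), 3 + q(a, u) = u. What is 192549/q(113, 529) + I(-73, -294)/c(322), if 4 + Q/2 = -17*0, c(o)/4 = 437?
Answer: 84395341/229862 ≈ 367.16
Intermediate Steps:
q(a, u) = -3 + u
c(o) = 1748 (c(o) = 4*437 = 1748)
Q = -8 (Q = -8 + 2*(-17*0) = -8 + 2*0 = -8 + 0 = -8)
I(p, h) = -7*h + 2*p (I(p, h) = -8*h + ((p + h) + p) = -8*h + ((h + p) + p) = -8*h + (h + 2*p) = -7*h + 2*p)
192549/q(113, 529) + I(-73, -294)/c(322) = 192549/(-3 + 529) + (-7*(-294) + 2*(-73))/1748 = 192549/526 + (2058 - 146)*(1/1748) = 192549*(1/526) + 1912*(1/1748) = 192549/526 + 478/437 = 84395341/229862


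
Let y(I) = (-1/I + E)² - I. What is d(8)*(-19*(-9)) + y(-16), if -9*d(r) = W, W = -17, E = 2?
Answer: 87873/256 ≈ 343.25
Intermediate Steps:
y(I) = (2 - 1/I)² - I (y(I) = (-1/I + 2)² - I = (2 - 1/I)² - I)
d(r) = 17/9 (d(r) = -⅑*(-17) = 17/9)
d(8)*(-19*(-9)) + y(-16) = 17*(-19*(-9))/9 + (-1*(-16) + (-1 + 2*(-16))²/(-16)²) = (17/9)*171 + (16 + (-1 - 32)²/256) = 323 + (16 + (1/256)*(-33)²) = 323 + (16 + (1/256)*1089) = 323 + (16 + 1089/256) = 323 + 5185/256 = 87873/256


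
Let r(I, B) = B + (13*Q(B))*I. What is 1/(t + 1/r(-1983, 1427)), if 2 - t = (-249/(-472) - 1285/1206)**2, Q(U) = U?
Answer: 1489916117830027968/2548643537248240501 ≈ 0.58459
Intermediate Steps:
r(I, B) = B + 13*B*I (r(I, B) = B + (13*B)*I = B + 13*B*I)
t = 138568944143/81006267456 (t = 2 - (-249/(-472) - 1285/1206)**2 = 2 - (-249*(-1/472) - 1285*1/1206)**2 = 2 - (249/472 - 1285/1206)**2 = 2 - (-153113/284616)**2 = 2 - 1*23443590769/81006267456 = 2 - 23443590769/81006267456 = 138568944143/81006267456 ≈ 1.7106)
1/(t + 1/r(-1983, 1427)) = 1/(138568944143/81006267456 + 1/(1427*(1 + 13*(-1983)))) = 1/(138568944143/81006267456 + 1/(1427*(1 - 25779))) = 1/(138568944143/81006267456 + 1/(1427*(-25778))) = 1/(138568944143/81006267456 + 1/(-36785206)) = 1/(138568944143/81006267456 - 1/36785206) = 1/(2548643537248240501/1489916117830027968) = 1489916117830027968/2548643537248240501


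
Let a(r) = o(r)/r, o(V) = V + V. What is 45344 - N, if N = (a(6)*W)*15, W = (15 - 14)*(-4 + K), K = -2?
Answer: 45524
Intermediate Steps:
W = -6 (W = (15 - 14)*(-4 - 2) = 1*(-6) = -6)
o(V) = 2*V
a(r) = 2 (a(r) = (2*r)/r = 2)
N = -180 (N = (2*(-6))*15 = -12*15 = -180)
45344 - N = 45344 - 1*(-180) = 45344 + 180 = 45524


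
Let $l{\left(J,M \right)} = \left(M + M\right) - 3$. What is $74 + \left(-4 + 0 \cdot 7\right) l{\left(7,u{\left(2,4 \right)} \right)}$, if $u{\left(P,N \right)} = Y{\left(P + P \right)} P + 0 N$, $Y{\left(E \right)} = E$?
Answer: $22$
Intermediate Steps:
$u{\left(P,N \right)} = 2 P^{2}$ ($u{\left(P,N \right)} = \left(P + P\right) P + 0 N = 2 P P + 0 = 2 P^{2} + 0 = 2 P^{2}$)
$l{\left(J,M \right)} = -3 + 2 M$ ($l{\left(J,M \right)} = 2 M - 3 = -3 + 2 M$)
$74 + \left(-4 + 0 \cdot 7\right) l{\left(7,u{\left(2,4 \right)} \right)} = 74 + \left(-4 + 0 \cdot 7\right) \left(-3 + 2 \cdot 2 \cdot 2^{2}\right) = 74 + \left(-4 + 0\right) \left(-3 + 2 \cdot 2 \cdot 4\right) = 74 - 4 \left(-3 + 2 \cdot 8\right) = 74 - 4 \left(-3 + 16\right) = 74 - 52 = 22$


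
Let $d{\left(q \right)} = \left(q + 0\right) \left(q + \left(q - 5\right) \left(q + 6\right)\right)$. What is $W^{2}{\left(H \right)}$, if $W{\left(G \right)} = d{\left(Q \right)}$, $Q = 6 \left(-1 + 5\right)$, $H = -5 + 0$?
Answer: $203233536$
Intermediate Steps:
$H = -5$
$Q = 24$ ($Q = 6 \cdot 4 = 24$)
$d{\left(q \right)} = q \left(q + \left(-5 + q\right) \left(6 + q\right)\right)$
$W{\left(G \right)} = 14256$ ($W{\left(G \right)} = 24 \left(-30 + 24^{2} + 2 \cdot 24\right) = 24 \left(-30 + 576 + 48\right) = 24 \cdot 594 = 14256$)
$W^{2}{\left(H \right)} = 14256^{2} = 203233536$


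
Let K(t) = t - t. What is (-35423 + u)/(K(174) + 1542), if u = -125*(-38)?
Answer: -30673/1542 ≈ -19.892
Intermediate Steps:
u = 4750
K(t) = 0
(-35423 + u)/(K(174) + 1542) = (-35423 + 4750)/(0 + 1542) = -30673/1542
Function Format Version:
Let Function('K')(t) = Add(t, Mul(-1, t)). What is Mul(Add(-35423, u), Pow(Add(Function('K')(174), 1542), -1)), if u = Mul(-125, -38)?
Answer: Rational(-30673, 1542) ≈ -19.892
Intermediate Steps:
u = 4750
Function('K')(t) = 0
Mul(Add(-35423, u), Pow(Add(Function('K')(174), 1542), -1)) = Mul(Add(-35423, 4750), Pow(Add(0, 1542), -1)) = Mul(-30673, Pow(1542, -1)) = Mul(-30673, Rational(1, 1542)) = Rational(-30673, 1542)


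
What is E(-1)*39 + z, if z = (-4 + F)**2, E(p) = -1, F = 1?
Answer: -30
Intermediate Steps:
z = 9 (z = (-4 + 1)**2 = (-3)**2 = 9)
E(-1)*39 + z = -1*39 + 9 = -39 + 9 = -30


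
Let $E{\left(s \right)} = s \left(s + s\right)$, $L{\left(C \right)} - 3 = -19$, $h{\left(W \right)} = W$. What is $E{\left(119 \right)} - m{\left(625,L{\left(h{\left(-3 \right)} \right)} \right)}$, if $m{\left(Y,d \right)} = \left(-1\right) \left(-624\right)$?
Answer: $27698$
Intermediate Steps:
$L{\left(C \right)} = -16$ ($L{\left(C \right)} = 3 - 19 = -16$)
$m{\left(Y,d \right)} = 624$
$E{\left(s \right)} = 2 s^{2}$ ($E{\left(s \right)} = s 2 s = 2 s^{2}$)
$E{\left(119 \right)} - m{\left(625,L{\left(h{\left(-3 \right)} \right)} \right)} = 2 \cdot 119^{2} - 624 = 2 \cdot 14161 - 624 = 28322 - 624 = 27698$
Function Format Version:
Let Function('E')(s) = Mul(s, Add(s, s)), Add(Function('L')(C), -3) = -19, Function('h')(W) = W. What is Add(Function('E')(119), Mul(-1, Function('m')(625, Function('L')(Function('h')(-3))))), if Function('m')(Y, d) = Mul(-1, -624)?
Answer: 27698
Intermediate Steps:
Function('L')(C) = -16 (Function('L')(C) = Add(3, -19) = -16)
Function('m')(Y, d) = 624
Function('E')(s) = Mul(2, Pow(s, 2)) (Function('E')(s) = Mul(s, Mul(2, s)) = Mul(2, Pow(s, 2)))
Add(Function('E')(119), Mul(-1, Function('m')(625, Function('L')(Function('h')(-3))))) = Add(Mul(2, Pow(119, 2)), Mul(-1, 624)) = Add(Mul(2, 14161), -624) = Add(28322, -624) = 27698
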